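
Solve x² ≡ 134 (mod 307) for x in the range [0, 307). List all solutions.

Since 307 ≡ 3 (mod 4), a square root of 134 is 134^((307+1)/4) = 134^77 mod 307.
Repeated squaring: 134^2≡150, 134^4≡89, 134^8≡246, 134^16≡37, 134^32≡141, 134^64≡233 (mod 307).
134^77 = 134^(64+8+4+1) ≡ 286 (mod 307).
Check: 286² = 81796 ≡ 134 (mod 307). The two roots are 21 and 286.

21, 286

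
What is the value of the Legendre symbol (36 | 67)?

Pull out 2^2: since 67 ≡ 3 (mod 8), (2/67) = -1, so (2/67)^2 = +1.
Reciprocity: 9 ≡ 1 and 67 ≡ 3 (mod 4), so (9/67) = +(67/9).
Reduce top mod 9: now compute (4/9).
Pull out 2^2: since 9 ≡ 1 (mod 8), (2/9) = +1, so (2/9)^2 = +1.
Reached (1/9) = 1. Collecting the sign flips along the way, the symbol is +1.

1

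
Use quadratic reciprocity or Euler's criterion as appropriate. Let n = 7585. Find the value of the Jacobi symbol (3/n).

Reciprocity: 3 ≡ 3 and 7585 ≡ 1 (mod 4), so (3/7585) = +(7585/3).
Reduce top mod 3: now compute (1/3).
Reached (1/3) = 1. Collecting the sign flips along the way, the symbol is +1.

1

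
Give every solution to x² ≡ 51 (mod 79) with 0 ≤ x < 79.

29, 50

Since 79 ≡ 3 (mod 4), a square root of 51 is 51^((79+1)/4) = 51^20 mod 79.
Repeated squaring: 51^2≡73, 51^4≡36, 51^8≡32, 51^16≡76 (mod 79).
51^20 = 51^(16+4) ≡ 50 (mod 79).
Check: 50² = 2500 ≡ 51 (mod 79). The two roots are 29 and 50.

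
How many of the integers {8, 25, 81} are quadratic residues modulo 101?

(8/101) = -1 → non-residue.
(25/101) = +1 → QR.
(81/101) = +1 → QR.
Total quadratic residues among the 3: 2.

2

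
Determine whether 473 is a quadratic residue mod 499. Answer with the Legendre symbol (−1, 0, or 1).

-1

Reciprocity: 473 ≡ 1 and 499 ≡ 3 (mod 4), so (473/499) = +(499/473).
Reduce top mod 473: now compute (26/473).
Pull out 2: since 473 ≡ 1 (mod 8), (2/473) = +1.
Reciprocity: 13 ≡ 1 and 473 ≡ 1 (mod 4), so (13/473) = +(473/13).
Reduce top mod 13: now compute (5/13).
Reciprocity: 5 ≡ 1 and 13 ≡ 1 (mod 4), so (5/13) = +(13/5).
Reduce top mod 5: now compute (3/5).
Reciprocity: 3 ≡ 3 and 5 ≡ 1 (mod 4), so (3/5) = +(5/3).
Reduce top mod 3: now compute (2/3).
Pull out 2: since 3 ≡ 3 (mod 8), (2/3) = -1.
Reached (1/3) = 1. Collecting the sign flips along the way, the symbol is -1.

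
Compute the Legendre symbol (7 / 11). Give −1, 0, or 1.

Euler's criterion: (7/11) ≡ 7^5 (mod 11).
7^2 ≡ 5 (mod 11)
7^4 ≡ 3 (mod 11)
7^5 = 7^(4+1) ≡ 10 (mod 11).
Result is 10 ≡ −1, so (7/11) = −1.

-1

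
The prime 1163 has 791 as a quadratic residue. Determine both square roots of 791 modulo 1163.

233, 930

Since 1163 ≡ 3 (mod 4), a square root of 791 is 791^((1163+1)/4) = 791^291 mod 1163.
Repeated squaring: 791^2≡1150, 791^4≡169, 791^8≡649, 791^16≡195, 791^32≡809, 791^64≡875, 791^128≡371, 791^256≡407 (mod 1163).
791^291 = 791^(256+32+2+1) ≡ 233 (mod 1163).
Check: 233² = 54289 ≡ 791 (mod 1163). The two roots are 233 and 930.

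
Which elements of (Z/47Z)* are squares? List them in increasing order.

Square k = 1,…,23 (k and 47−k give the same square):
1²=1, 2²=4, 3²=9, 4²=16, 5²=25, 6²=36, 7²≡2, 8²≡17, 9²≡34, 10²≡6, 11²≡27, 12²≡3, 13²≡28, 14²≡8, 15²≡37, 16²≡21, 17²≡7, 18²≡42, 19²≡32, 20²≡24, 21²≡18, 22²≡14, 23²≡12 (mod 47).
So the quadratic residues mod 47 are {1, 2, 3, 4, 6, 7, 8, 9, 12, 14, 16, 17, 18, 21, 24, 25, 27, 28, 32, 34, 36, 37, 42}.

1, 2, 3, 4, 6, 7, 8, 9, 12, 14, 16, 17, 18, 21, 24, 25, 27, 28, 32, 34, 36, 37, 42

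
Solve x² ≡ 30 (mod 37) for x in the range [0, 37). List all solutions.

17, 20

37 ≡ 1 (mod 4), so we find a root by search.
Trying successive values, 17² = 289 ≡ 30 (mod 37). The other root is 37 − 17 = 20.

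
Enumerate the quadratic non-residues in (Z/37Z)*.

Square k = 1,…,18 (k and 37−k give the same square):
1²=1, 2²=4, 3²=9, 4²=16, 5²=25, 6²=36, 7²≡12, 8²≡27, 9²≡7, 10²≡26, 11²≡10, 12²≡33, 13²≡21, 14²≡11, 15²≡3, 16²≡34, 17²≡30, 18²≡28 (mod 37).
The residues are {1, 3, 4, 7, 9, 10, 11, 12, 16, 21, 25, 26, 27, 28, 30, 33, 34, 36}; the non-residues are the remaining 18 nonzero classes.

2 5 6 8 13 14 15 17 18 19 20 22 23 24 29 31 32 35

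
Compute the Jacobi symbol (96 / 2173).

Pull out 2^5: since 2173 ≡ 5 (mod 8), (2/2173) = -1, so (2/2173)^5 = -1.
Reciprocity: 3 ≡ 3 and 2173 ≡ 1 (mod 4), so (3/2173) = +(2173/3).
Reduce top mod 3: now compute (1/3).
Reached (1/3) = 1. Collecting the sign flips along the way, the symbol is -1.

-1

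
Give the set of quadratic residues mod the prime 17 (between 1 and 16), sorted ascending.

1 2 4 8 9 13 15 16

Square k = 1,…,8 (k and 17−k give the same square):
1²=1, 2²=4, 3²=9, 4²=16, 5²≡8, 6²≡2, 7²≡15, 8²≡13 (mod 17).
So the quadratic residues mod 17 are {1, 2, 4, 8, 9, 13, 15, 16}.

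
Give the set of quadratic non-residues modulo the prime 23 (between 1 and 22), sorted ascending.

5,7,10,11,14,15,17,19,20,21,22

Square k = 1,…,11 (k and 23−k give the same square):
1²=1, 2²=4, 3²=9, 4²=16, 5²≡2, 6²≡13, 7²≡3, 8²≡18, 9²≡12, 10²≡8, 11²≡6 (mod 23).
The residues are {1, 2, 3, 4, 6, 8, 9, 12, 13, 16, 18}; the non-residues are the remaining 11 nonzero classes.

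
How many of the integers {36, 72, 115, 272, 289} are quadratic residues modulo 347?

3

(36/347) = +1 → QR.
(72/347) = -1 → non-residue.
(115/347) = +1 → QR.
(272/347) = -1 → non-residue.
(289/347) = +1 → QR.
Total quadratic residues among the 5: 3.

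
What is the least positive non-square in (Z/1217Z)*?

3

(2/1217) = +1, so 2 is a residue.
(3/1217) = −1, so 3 is the smallest positive non-residue mod 1217.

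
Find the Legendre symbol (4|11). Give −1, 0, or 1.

1

Pull out 2^2: since 11 ≡ 3 (mod 8), (2/11) = -1, so (2/11)^2 = +1.
Reached (1/11) = 1. Collecting the sign flips along the way, the symbol is +1.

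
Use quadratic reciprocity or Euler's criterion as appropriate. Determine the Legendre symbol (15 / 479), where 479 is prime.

Reciprocity: 15 ≡ 3 and 479 ≡ 3 (mod 4), so (15/479) = −(479/15).
Reduce top mod 15: now compute (14/15).
Pull out 2: since 15 ≡ 7 (mod 8), (2/15) = +1.
Reciprocity: 7 ≡ 3 and 15 ≡ 3 (mod 4), so (7/15) = −(15/7).
Reduce top mod 7: now compute (1/7).
Reached (1/7) = 1. Collecting the sign flips along the way, the symbol is +1.

1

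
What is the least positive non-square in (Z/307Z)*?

(2/307) = −1, so 2 is the smallest positive non-residue mod 307.

2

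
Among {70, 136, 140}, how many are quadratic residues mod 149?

(70/149) = -1 → non-residue.
(136/149) = -1 → non-residue.
(140/149) = +1 → QR.
Total quadratic residues among the 3: 1.

1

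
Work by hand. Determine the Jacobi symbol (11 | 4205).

Reciprocity: 11 ≡ 3 and 4205 ≡ 1 (mod 4), so (11/4205) = +(4205/11).
Reduce top mod 11: now compute (3/11).
Reciprocity: 3 ≡ 3 and 11 ≡ 3 (mod 4), so (3/11) = −(11/3).
Reduce top mod 3: now compute (2/3).
Pull out 2: since 3 ≡ 3 (mod 8), (2/3) = -1.
Reached (1/3) = 1. Collecting the sign flips along the way, the symbol is +1.

1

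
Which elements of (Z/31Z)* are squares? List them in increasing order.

Square k = 1,…,15 (k and 31−k give the same square):
1²=1, 2²=4, 3²=9, 4²=16, 5²=25, 6²≡5, 7²≡18, 8²≡2, 9²≡19, 10²≡7, 11²≡28, 12²≡20, 13²≡14, 14²≡10, 15²≡8 (mod 31).
So the quadratic residues mod 31 are {1, 2, 4, 5, 7, 8, 9, 10, 14, 16, 18, 19, 20, 25, 28}.

1 2 4 5 7 8 9 10 14 16 18 19 20 25 28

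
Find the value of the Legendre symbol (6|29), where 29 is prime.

1

Pull out 2: since 29 ≡ 5 (mod 8), (2/29) = -1.
Reciprocity: 3 ≡ 3 and 29 ≡ 1 (mod 4), so (3/29) = +(29/3).
Reduce top mod 3: now compute (2/3).
Pull out 2: since 3 ≡ 3 (mod 8), (2/3) = -1.
Reached (1/3) = 1. Collecting the sign flips along the way, the symbol is +1.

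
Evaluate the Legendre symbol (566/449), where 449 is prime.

-1

First reduce: 566 ≡ 117 (mod 449).
Reciprocity: 117 ≡ 1 and 449 ≡ 1 (mod 4), so (117/449) = +(449/117).
Reduce top mod 117: now compute (98/117).
Pull out 2: since 117 ≡ 5 (mod 8), (2/117) = -1.
Reciprocity: 49 ≡ 1 and 117 ≡ 1 (mod 4), so (49/117) = +(117/49).
Reduce top mod 49: now compute (19/49).
Reciprocity: 19 ≡ 3 and 49 ≡ 1 (mod 4), so (19/49) = +(49/19).
Reduce top mod 19: now compute (11/19).
Reciprocity: 11 ≡ 3 and 19 ≡ 3 (mod 4), so (11/19) = −(19/11).
Reduce top mod 11: now compute (8/11).
Pull out 2^3: since 11 ≡ 3 (mod 8), (2/11) = -1, so (2/11)^3 = -1.
Reached (1/11) = 1. Collecting the sign flips along the way, the symbol is -1.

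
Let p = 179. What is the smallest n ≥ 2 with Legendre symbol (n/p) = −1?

(2/179) = −1, so 2 is the smallest positive non-residue mod 179.

2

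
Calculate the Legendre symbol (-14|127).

1

First reduce: -14 ≡ 113 (mod 127).
Reciprocity: 113 ≡ 1 and 127 ≡ 3 (mod 4), so (113/127) = +(127/113).
Reduce top mod 113: now compute (14/113).
Pull out 2: since 113 ≡ 1 (mod 8), (2/113) = +1.
Reciprocity: 7 ≡ 3 and 113 ≡ 1 (mod 4), so (7/113) = +(113/7).
Reduce top mod 7: now compute (1/7).
Reached (1/7) = 1. Collecting the sign flips along the way, the symbol is +1.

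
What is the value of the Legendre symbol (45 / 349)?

Reciprocity: 45 ≡ 1 and 349 ≡ 1 (mod 4), so (45/349) = +(349/45).
Reduce top mod 45: now compute (34/45).
Pull out 2: since 45 ≡ 5 (mod 8), (2/45) = -1.
Reciprocity: 17 ≡ 1 and 45 ≡ 1 (mod 4), so (17/45) = +(45/17).
Reduce top mod 17: now compute (11/17).
Reciprocity: 11 ≡ 3 and 17 ≡ 1 (mod 4), so (11/17) = +(17/11).
Reduce top mod 11: now compute (6/11).
Pull out 2: since 11 ≡ 3 (mod 8), (2/11) = -1.
Reciprocity: 3 ≡ 3 and 11 ≡ 3 (mod 4), so (3/11) = −(11/3).
Reduce top mod 3: now compute (2/3).
Pull out 2: since 3 ≡ 3 (mod 8), (2/3) = -1.
Reached (1/3) = 1. Collecting the sign flips along the way, the symbol is +1.

1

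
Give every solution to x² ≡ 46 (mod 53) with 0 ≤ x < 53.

24, 29

53 ≡ 1 (mod 4), so we find a root by search.
Trying successive values, 24² = 576 ≡ 46 (mod 53). The other root is 53 − 24 = 29.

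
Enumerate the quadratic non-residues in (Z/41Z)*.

3,6,7,11,12,13,14,15,17,19,22,24,26,27,28,29,30,34,35,38

Square k = 1,…,20 (k and 41−k give the same square):
1²=1, 2²=4, 3²=9, 4²=16, 5²=25, 6²=36, 7²≡8, 8²≡23, 9²≡40, 10²≡18, 11²≡39, 12²≡21, 13²≡5, 14²≡32, 15²≡20, 16²≡10, 17²≡2, 18²≡37, 19²≡33, 20²≡31 (mod 41).
The residues are {1, 2, 4, 5, 8, 9, 10, 16, 18, 20, 21, 23, 25, 31, 32, 33, 36, 37, 39, 40}; the non-residues are the remaining 20 nonzero classes.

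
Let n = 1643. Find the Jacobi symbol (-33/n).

1

First reduce: -33 ≡ 1610 (mod 1643).
Pull out 2: since 1643 ≡ 3 (mod 8), (2/1643) = -1.
Reciprocity: 805 ≡ 1 and 1643 ≡ 3 (mod 4), so (805/1643) = +(1643/805).
Reduce top mod 805: now compute (33/805).
Reciprocity: 33 ≡ 1 and 805 ≡ 1 (mod 4), so (33/805) = +(805/33).
Reduce top mod 33: now compute (13/33).
Reciprocity: 13 ≡ 1 and 33 ≡ 1 (mod 4), so (13/33) = +(33/13).
Reduce top mod 13: now compute (7/13).
Reciprocity: 7 ≡ 3 and 13 ≡ 1 (mod 4), so (7/13) = +(13/7).
Reduce top mod 7: now compute (6/7).
Pull out 2: since 7 ≡ 7 (mod 8), (2/7) = +1.
Reciprocity: 3 ≡ 3 and 7 ≡ 3 (mod 4), so (3/7) = −(7/3).
Reduce top mod 3: now compute (1/3).
Reached (1/3) = 1. Collecting the sign flips along the way, the symbol is +1.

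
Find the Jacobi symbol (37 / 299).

1

Reciprocity: 37 ≡ 1 and 299 ≡ 3 (mod 4), so (37/299) = +(299/37).
Reduce top mod 37: now compute (3/37).
Reciprocity: 3 ≡ 3 and 37 ≡ 1 (mod 4), so (3/37) = +(37/3).
Reduce top mod 3: now compute (1/3).
Reached (1/3) = 1. Collecting the sign flips along the way, the symbol is +1.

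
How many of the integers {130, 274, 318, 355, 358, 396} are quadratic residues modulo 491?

(130/491) = -1 → non-residue.
(274/491) = +1 → QR.
(318/491) = +1 → QR.
(355/491) = +1 → QR.
(358/491) = -1 → non-residue.
(396/491) = +1 → QR.
Total quadratic residues among the 6: 4.

4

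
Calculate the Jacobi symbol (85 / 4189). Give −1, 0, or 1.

-1

Reciprocity: 85 ≡ 1 and 4189 ≡ 1 (mod 4), so (85/4189) = +(4189/85).
Reduce top mod 85: now compute (24/85).
Pull out 2^3: since 85 ≡ 5 (mod 8), (2/85) = -1, so (2/85)^3 = -1.
Reciprocity: 3 ≡ 3 and 85 ≡ 1 (mod 4), so (3/85) = +(85/3).
Reduce top mod 3: now compute (1/3).
Reached (1/3) = 1. Collecting the sign flips along the way, the symbol is -1.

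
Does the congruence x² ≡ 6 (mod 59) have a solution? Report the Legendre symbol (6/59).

Euler's criterion: (6/59) ≡ 6^29 (mod 59).
6^2 ≡ 36 (mod 59)
6^4 ≡ 57 (mod 59)
6^8 ≡ 4 (mod 59)
6^16 ≡ 16 (mod 59)
6^29 = 6^(16+8+4+1) ≡ 58 (mod 59).
Result is 58 ≡ −1, so (6/59) = −1.

-1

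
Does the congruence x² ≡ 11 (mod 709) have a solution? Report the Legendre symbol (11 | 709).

Reciprocity: 11 ≡ 3 and 709 ≡ 1 (mod 4), so (11/709) = +(709/11).
Reduce top mod 11: now compute (5/11).
Reciprocity: 5 ≡ 1 and 11 ≡ 3 (mod 4), so (5/11) = +(11/5).
Reduce top mod 5: now compute (1/5).
Reached (1/5) = 1. Collecting the sign flips along the way, the symbol is +1.

1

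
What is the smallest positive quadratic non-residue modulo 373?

(2/373) = −1, so 2 is the smallest positive non-residue mod 373.

2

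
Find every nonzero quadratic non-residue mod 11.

2, 6, 7, 8, 10

Square k = 1,…,5 (k and 11−k give the same square):
1²=1, 2²=4, 3²=9, 4²≡5, 5²≡3 (mod 11).
The residues are {1, 3, 4, 5, 9}; the non-residues are the remaining 5 nonzero classes.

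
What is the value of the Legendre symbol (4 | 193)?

Pull out 2^2: since 193 ≡ 1 (mod 8), (2/193) = +1, so (2/193)^2 = +1.
Reached (1/193) = 1. Collecting the sign flips along the way, the symbol is +1.

1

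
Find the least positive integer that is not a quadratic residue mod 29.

(2/29) = −1, so 2 is the smallest positive non-residue mod 29.

2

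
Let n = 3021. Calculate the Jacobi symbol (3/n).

Reciprocity: 3 ≡ 3 and 3021 ≡ 1 (mod 4), so (3/3021) = +(3021/3).
Reduce top mod 3: now compute (0/3).
Top reduces to 0: gcd > 1, so the symbol is 0.

0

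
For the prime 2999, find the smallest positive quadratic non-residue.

17

(2/2999) = +1, so 2 is a residue.
(3/2999) = +1, so 3 is a residue.
(4/2999) = +1, so 4 is a residue.
(5/2999) = +1, so 5 is a residue.
(6/2999) = +1, so 6 is a residue.
(7/2999) = +1, so 7 is a residue.
(8/2999) = +1, so 8 is a residue.
(9/2999) = +1, so 9 is a residue.
(10/2999) = +1, so 10 is a residue.
(11/2999) = +1, so 11 is a residue.
(12/2999) = +1, so 12 is a residue.
(13/2999) = +1, so 13 is a residue.
(14/2999) = +1, so 14 is a residue.
(15/2999) = +1, so 15 is a residue.
(16/2999) = +1, so 16 is a residue.
(17/2999) = −1, so 17 is the smallest positive non-residue mod 2999.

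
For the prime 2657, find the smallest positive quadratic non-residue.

3

(2/2657) = +1, so 2 is a residue.
(3/2657) = −1, so 3 is the smallest positive non-residue mod 2657.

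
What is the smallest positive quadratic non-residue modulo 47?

5

(2/47) = +1, so 2 is a residue.
(3/47) = +1, so 3 is a residue.
(4/47) = +1, so 4 is a residue.
(5/47) = −1, so 5 is the smallest positive non-residue mod 47.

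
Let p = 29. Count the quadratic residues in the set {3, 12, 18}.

(3/29) = -1 → non-residue.
(12/29) = -1 → non-residue.
(18/29) = -1 → non-residue.
Total quadratic residues among the 3: 0.

0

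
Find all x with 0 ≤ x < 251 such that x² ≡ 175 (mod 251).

Since 251 ≡ 3 (mod 4), a square root of 175 is 175^((251+1)/4) = 175^63 mod 251.
Repeated squaring: 175^2≡3, 175^4≡9, 175^8≡81, 175^16≡35, 175^32≡221 (mod 251).
175^63 = 175^(32+16+8+4+2+1) ≡ 41 (mod 251).
Check: 41² = 1681 ≡ 175 (mod 251). The two roots are 41 and 210.

41, 210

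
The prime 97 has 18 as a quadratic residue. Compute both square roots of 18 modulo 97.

97 ≡ 1 (mod 4), so we find a root by search.
Trying successive values, 42² = 1764 ≡ 18 (mod 97). The other root is 97 − 42 = 55.

42, 55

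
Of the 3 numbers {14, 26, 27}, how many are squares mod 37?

2

(14/37) = -1 → non-residue.
(26/37) = +1 → QR.
(27/37) = +1 → QR.
Total quadratic residues among the 3: 2.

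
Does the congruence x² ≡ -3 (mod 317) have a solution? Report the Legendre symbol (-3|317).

First reduce: -3 ≡ 314 (mod 317).
Pull out 2: since 317 ≡ 5 (mod 8), (2/317) = -1.
Reciprocity: 157 ≡ 1 and 317 ≡ 1 (mod 4), so (157/317) = +(317/157).
Reduce top mod 157: now compute (3/157).
Reciprocity: 3 ≡ 3 and 157 ≡ 1 (mod 4), so (3/157) = +(157/3).
Reduce top mod 3: now compute (1/3).
Reached (1/3) = 1. Collecting the sign flips along the way, the symbol is -1.

-1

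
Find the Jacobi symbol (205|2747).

0

Reciprocity: 205 ≡ 1 and 2747 ≡ 3 (mod 4), so (205/2747) = +(2747/205).
Reduce top mod 205: now compute (82/205).
Pull out 2: since 205 ≡ 5 (mod 8), (2/205) = -1.
Reciprocity: 41 ≡ 1 and 205 ≡ 1 (mod 4), so (41/205) = +(205/41).
Reduce top mod 41: now compute (0/41).
Top reduces to 0: gcd > 1, so the symbol is 0.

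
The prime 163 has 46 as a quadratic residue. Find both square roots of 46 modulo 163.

32, 131

Since 163 ≡ 3 (mod 4), a square root of 46 is 46^((163+1)/4) = 46^41 mod 163.
Repeated squaring: 46^2≡160, 46^4≡9, 46^8≡81, 46^16≡41, 46^32≡51 (mod 163).
46^41 = 46^(32+8+1) ≡ 131 (mod 163).
Check: 131² = 17161 ≡ 46 (mod 163). The two roots are 32 and 131.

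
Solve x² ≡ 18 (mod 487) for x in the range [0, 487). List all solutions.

214, 273

Since 487 ≡ 3 (mod 4), a square root of 18 is 18^((487+1)/4) = 18^122 mod 487.
Repeated squaring: 18^2≡324, 18^4≡271, 18^8≡391, 18^16≡450, 18^32≡395, 18^64≡185 (mod 487).
18^122 = 18^(64+32+16+8+2) ≡ 214 (mod 487).
Check: 214² = 45796 ≡ 18 (mod 487). The two roots are 214 and 273.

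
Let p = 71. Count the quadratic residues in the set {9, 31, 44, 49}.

(9/71) = +1 → QR.
(31/71) = -1 → non-residue.
(44/71) = -1 → non-residue.
(49/71) = +1 → QR.
Total quadratic residues among the 4: 2.

2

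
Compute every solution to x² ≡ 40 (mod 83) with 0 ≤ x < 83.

Since 83 ≡ 3 (mod 4), a square root of 40 is 40^((83+1)/4) = 40^21 mod 83.
Repeated squaring: 40^2≡23, 40^4≡31, 40^8≡48, 40^16≡63 (mod 83).
40^21 = 40^(16+4+1) ≡ 17 (mod 83).
Check: 17² = 289 ≡ 40 (mod 83). The two roots are 17 and 66.

17, 66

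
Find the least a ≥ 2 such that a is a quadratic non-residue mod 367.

(2/367) = +1, so 2 is a residue.
(3/367) = −1, so 3 is the smallest positive non-residue mod 367.

3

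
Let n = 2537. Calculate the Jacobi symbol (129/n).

0

Reciprocity: 129 ≡ 1 and 2537 ≡ 1 (mod 4), so (129/2537) = +(2537/129).
Reduce top mod 129: now compute (86/129).
Pull out 2: since 129 ≡ 1 (mod 8), (2/129) = +1.
Reciprocity: 43 ≡ 3 and 129 ≡ 1 (mod 4), so (43/129) = +(129/43).
Reduce top mod 43: now compute (0/43).
Top reduces to 0: gcd > 1, so the symbol is 0.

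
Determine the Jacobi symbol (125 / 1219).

Reciprocity: 125 ≡ 1 and 1219 ≡ 3 (mod 4), so (125/1219) = +(1219/125).
Reduce top mod 125: now compute (94/125).
Pull out 2: since 125 ≡ 5 (mod 8), (2/125) = -1.
Reciprocity: 47 ≡ 3 and 125 ≡ 1 (mod 4), so (47/125) = +(125/47).
Reduce top mod 47: now compute (31/47).
Reciprocity: 31 ≡ 3 and 47 ≡ 3 (mod 4), so (31/47) = −(47/31).
Reduce top mod 31: now compute (16/31).
Pull out 2^4: since 31 ≡ 7 (mod 8), (2/31) = +1, so (2/31)^4 = +1.
Reached (1/31) = 1. Collecting the sign flips along the way, the symbol is +1.

1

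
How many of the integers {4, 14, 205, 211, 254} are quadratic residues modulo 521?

(4/521) = +1 → QR.
(14/521) = -1 → non-residue.
(205/521) = -1 → non-residue.
(211/521) = +1 → QR.
(254/521) = +1 → QR.
Total quadratic residues among the 5: 3.

3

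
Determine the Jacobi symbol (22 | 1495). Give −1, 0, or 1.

1

Pull out 2: since 1495 ≡ 7 (mod 8), (2/1495) = +1.
Reciprocity: 11 ≡ 3 and 1495 ≡ 3 (mod 4), so (11/1495) = −(1495/11).
Reduce top mod 11: now compute (10/11).
Pull out 2: since 11 ≡ 3 (mod 8), (2/11) = -1.
Reciprocity: 5 ≡ 1 and 11 ≡ 3 (mod 4), so (5/11) = +(11/5).
Reduce top mod 5: now compute (1/5).
Reached (1/5) = 1. Collecting the sign flips along the way, the symbol is +1.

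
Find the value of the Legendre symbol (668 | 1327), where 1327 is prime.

1

Pull out 2^2: since 1327 ≡ 7 (mod 8), (2/1327) = +1, so (2/1327)^2 = +1.
Reciprocity: 167 ≡ 3 and 1327 ≡ 3 (mod 4), so (167/1327) = −(1327/167).
Reduce top mod 167: now compute (158/167).
Pull out 2: since 167 ≡ 7 (mod 8), (2/167) = +1.
Reciprocity: 79 ≡ 3 and 167 ≡ 3 (mod 4), so (79/167) = −(167/79).
Reduce top mod 79: now compute (9/79).
Reciprocity: 9 ≡ 1 and 79 ≡ 3 (mod 4), so (9/79) = +(79/9).
Reduce top mod 9: now compute (7/9).
Reciprocity: 7 ≡ 3 and 9 ≡ 1 (mod 4), so (7/9) = +(9/7).
Reduce top mod 7: now compute (2/7).
Pull out 2: since 7 ≡ 7 (mod 8), (2/7) = +1.
Reached (1/7) = 1. Collecting the sign flips along the way, the symbol is +1.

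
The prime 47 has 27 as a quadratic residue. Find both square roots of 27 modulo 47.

Since 47 ≡ 3 (mod 4), a square root of 27 is 27^((47+1)/4) = 27^12 mod 47.
Repeated squaring: 27^2≡24, 27^4≡12, 27^8≡3 (mod 47).
27^12 = 27^(8+4) ≡ 36 (mod 47).
Check: 36² = 1296 ≡ 27 (mod 47). The two roots are 11 and 36.

11, 36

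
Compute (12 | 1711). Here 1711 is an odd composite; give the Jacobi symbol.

Pull out 2^2: since 1711 ≡ 7 (mod 8), (2/1711) = +1, so (2/1711)^2 = +1.
Reciprocity: 3 ≡ 3 and 1711 ≡ 3 (mod 4), so (3/1711) = −(1711/3).
Reduce top mod 3: now compute (1/3).
Reached (1/3) = 1. Collecting the sign flips along the way, the symbol is -1.

-1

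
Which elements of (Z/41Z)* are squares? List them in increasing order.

1, 2, 4, 5, 8, 9, 10, 16, 18, 20, 21, 23, 25, 31, 32, 33, 36, 37, 39, 40

Square k = 1,…,20 (k and 41−k give the same square):
1²=1, 2²=4, 3²=9, 4²=16, 5²=25, 6²=36, 7²≡8, 8²≡23, 9²≡40, 10²≡18, 11²≡39, 12²≡21, 13²≡5, 14²≡32, 15²≡20, 16²≡10, 17²≡2, 18²≡37, 19²≡33, 20²≡31 (mod 41).
So the quadratic residues mod 41 are {1, 2, 4, 5, 8, 9, 10, 16, 18, 20, 21, 23, 25, 31, 32, 33, 36, 37, 39, 40}.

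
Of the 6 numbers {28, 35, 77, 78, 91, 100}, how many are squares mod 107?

2

(28/107) = -1 → non-residue.
(35/107) = +1 → QR.
(77/107) = -1 → non-residue.
(78/107) = -1 → non-residue.
(91/107) = -1 → non-residue.
(100/107) = +1 → QR.
Total quadratic residues among the 6: 2.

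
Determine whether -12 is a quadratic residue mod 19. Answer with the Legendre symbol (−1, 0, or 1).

1

Euler's criterion: (-12/19) ≡ 7^9 (mod 19).
7^2 ≡ 11 (mod 19)
7^4 ≡ 7 (mod 19)
7^8 ≡ 11 (mod 19)
7^9 = 7^(8+1) ≡ 1 (mod 19).
Result is 1, so (-12/19) = 1.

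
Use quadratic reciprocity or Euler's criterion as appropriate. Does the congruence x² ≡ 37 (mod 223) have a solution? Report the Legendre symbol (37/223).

Reciprocity: 37 ≡ 1 and 223 ≡ 3 (mod 4), so (37/223) = +(223/37).
Reduce top mod 37: now compute (1/37).
Reached (1/37) = 1. Collecting the sign flips along the way, the symbol is +1.

1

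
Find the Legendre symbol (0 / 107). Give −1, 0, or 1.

0

Top reduces to 0: gcd > 1, so the symbol is 0.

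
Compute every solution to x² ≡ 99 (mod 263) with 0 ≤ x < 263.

Since 263 ≡ 3 (mod 4), a square root of 99 is 99^((263+1)/4) = 99^66 mod 263.
Repeated squaring: 99^2≡70, 99^4≡166, 99^8≡204, 99^16≡62, 99^32≡162, 99^64≡207 (mod 263).
99^66 = 99^(64+2) ≡ 25 (mod 263).
Check: 25² = 625 ≡ 99 (mod 263). The two roots are 25 and 238.

25, 238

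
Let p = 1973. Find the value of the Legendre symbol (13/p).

1

Reciprocity: 13 ≡ 1 and 1973 ≡ 1 (mod 4), so (13/1973) = +(1973/13).
Reduce top mod 13: now compute (10/13).
Pull out 2: since 13 ≡ 5 (mod 8), (2/13) = -1.
Reciprocity: 5 ≡ 1 and 13 ≡ 1 (mod 4), so (5/13) = +(13/5).
Reduce top mod 5: now compute (3/5).
Reciprocity: 3 ≡ 3 and 5 ≡ 1 (mod 4), so (3/5) = +(5/3).
Reduce top mod 3: now compute (2/3).
Pull out 2: since 3 ≡ 3 (mod 8), (2/3) = -1.
Reached (1/3) = 1. Collecting the sign flips along the way, the symbol is +1.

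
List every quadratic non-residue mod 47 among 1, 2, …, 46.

Square k = 1,…,23 (k and 47−k give the same square):
1²=1, 2²=4, 3²=9, 4²=16, 5²=25, 6²=36, 7²≡2, 8²≡17, 9²≡34, 10²≡6, 11²≡27, 12²≡3, 13²≡28, 14²≡8, 15²≡37, 16²≡21, 17²≡7, 18²≡42, 19²≡32, 20²≡24, 21²≡18, 22²≡14, 23²≡12 (mod 47).
The residues are {1, 2, 3, 4, 6, 7, 8, 9, 12, 14, 16, 17, 18, 21, 24, 25, 27, 28, 32, 34, 36, 37, 42}; the non-residues are the remaining 23 nonzero classes.

5 10 11 13 15 19 20 22 23 26 29 30 31 33 35 38 39 40 41 43 44 45 46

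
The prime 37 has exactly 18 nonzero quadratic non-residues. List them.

Square k = 1,…,18 (k and 37−k give the same square):
1²=1, 2²=4, 3²=9, 4²=16, 5²=25, 6²=36, 7²≡12, 8²≡27, 9²≡7, 10²≡26, 11²≡10, 12²≡33, 13²≡21, 14²≡11, 15²≡3, 16²≡34, 17²≡30, 18²≡28 (mod 37).
The residues are {1, 3, 4, 7, 9, 10, 11, 12, 16, 21, 25, 26, 27, 28, 30, 33, 34, 36}; the non-residues are the remaining 18 nonzero classes.

2,5,6,8,13,14,15,17,18,19,20,22,23,24,29,31,32,35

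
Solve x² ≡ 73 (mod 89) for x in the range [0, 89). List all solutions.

89 ≡ 1 (mod 4), so we find a root by search.
Trying successive values, 42² = 1764 ≡ 73 (mod 89). The other root is 89 − 42 = 47.

42, 47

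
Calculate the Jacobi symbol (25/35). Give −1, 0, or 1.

Reciprocity: 25 ≡ 1 and 35 ≡ 3 (mod 4), so (25/35) = +(35/25).
Reduce top mod 25: now compute (10/25).
Pull out 2: since 25 ≡ 1 (mod 8), (2/25) = +1.
Reciprocity: 5 ≡ 1 and 25 ≡ 1 (mod 4), so (5/25) = +(25/5).
Reduce top mod 5: now compute (0/5).
Top reduces to 0: gcd > 1, so the symbol is 0.

0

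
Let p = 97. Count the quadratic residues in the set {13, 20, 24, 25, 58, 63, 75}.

3

(13/97) = -1 → non-residue.
(20/97) = -1 → non-residue.
(24/97) = +1 → QR.
(25/97) = +1 → QR.
(58/97) = -1 → non-residue.
(63/97) = -1 → non-residue.
(75/97) = +1 → QR.
Total quadratic residues among the 7: 3.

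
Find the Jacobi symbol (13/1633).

Reciprocity: 13 ≡ 1 and 1633 ≡ 1 (mod 4), so (13/1633) = +(1633/13).
Reduce top mod 13: now compute (8/13).
Pull out 2^3: since 13 ≡ 5 (mod 8), (2/13) = -1, so (2/13)^3 = -1.
Reached (1/13) = 1. Collecting the sign flips along the way, the symbol is -1.

-1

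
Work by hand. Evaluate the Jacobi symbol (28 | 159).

Pull out 2^2: since 159 ≡ 7 (mod 8), (2/159) = +1, so (2/159)^2 = +1.
Reciprocity: 7 ≡ 3 and 159 ≡ 3 (mod 4), so (7/159) = −(159/7).
Reduce top mod 7: now compute (5/7).
Reciprocity: 5 ≡ 1 and 7 ≡ 3 (mod 4), so (5/7) = +(7/5).
Reduce top mod 5: now compute (2/5).
Pull out 2: since 5 ≡ 5 (mod 8), (2/5) = -1.
Reached (1/5) = 1. Collecting the sign flips along the way, the symbol is +1.

1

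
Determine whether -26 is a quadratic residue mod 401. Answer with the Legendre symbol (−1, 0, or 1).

-1

First reduce: -26 ≡ 375 (mod 401).
Reciprocity: 375 ≡ 3 and 401 ≡ 1 (mod 4), so (375/401) = +(401/375).
Reduce top mod 375: now compute (26/375).
Pull out 2: since 375 ≡ 7 (mod 8), (2/375) = +1.
Reciprocity: 13 ≡ 1 and 375 ≡ 3 (mod 4), so (13/375) = +(375/13).
Reduce top mod 13: now compute (11/13).
Reciprocity: 11 ≡ 3 and 13 ≡ 1 (mod 4), so (11/13) = +(13/11).
Reduce top mod 11: now compute (2/11).
Pull out 2: since 11 ≡ 3 (mod 8), (2/11) = -1.
Reached (1/11) = 1. Collecting the sign flips along the way, the symbol is -1.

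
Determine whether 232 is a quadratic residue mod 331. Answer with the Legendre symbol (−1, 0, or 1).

1

Pull out 2^3: since 331 ≡ 3 (mod 8), (2/331) = -1, so (2/331)^3 = -1.
Reciprocity: 29 ≡ 1 and 331 ≡ 3 (mod 4), so (29/331) = +(331/29).
Reduce top mod 29: now compute (12/29).
Pull out 2^2: since 29 ≡ 5 (mod 8), (2/29) = -1, so (2/29)^2 = +1.
Reciprocity: 3 ≡ 3 and 29 ≡ 1 (mod 4), so (3/29) = +(29/3).
Reduce top mod 3: now compute (2/3).
Pull out 2: since 3 ≡ 3 (mod 8), (2/3) = -1.
Reached (1/3) = 1. Collecting the sign flips along the way, the symbol is +1.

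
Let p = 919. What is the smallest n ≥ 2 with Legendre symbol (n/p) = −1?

3

(2/919) = +1, so 2 is a residue.
(3/919) = −1, so 3 is the smallest positive non-residue mod 919.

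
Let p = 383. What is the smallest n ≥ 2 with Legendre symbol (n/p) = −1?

5

(2/383) = +1, so 2 is a residue.
(3/383) = +1, so 3 is a residue.
(4/383) = +1, so 4 is a residue.
(5/383) = −1, so 5 is the smallest positive non-residue mod 383.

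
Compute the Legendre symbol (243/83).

First reduce: 243 ≡ 77 (mod 83).
Reciprocity: 77 ≡ 1 and 83 ≡ 3 (mod 4), so (77/83) = +(83/77).
Reduce top mod 77: now compute (6/77).
Pull out 2: since 77 ≡ 5 (mod 8), (2/77) = -1.
Reciprocity: 3 ≡ 3 and 77 ≡ 1 (mod 4), so (3/77) = +(77/3).
Reduce top mod 3: now compute (2/3).
Pull out 2: since 3 ≡ 3 (mod 8), (2/3) = -1.
Reached (1/3) = 1. Collecting the sign flips along the way, the symbol is +1.

1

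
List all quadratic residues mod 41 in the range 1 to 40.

1 2 4 5 8 9 10 16 18 20 21 23 25 31 32 33 36 37 39 40

Square k = 1,…,20 (k and 41−k give the same square):
1²=1, 2²=4, 3²=9, 4²=16, 5²=25, 6²=36, 7²≡8, 8²≡23, 9²≡40, 10²≡18, 11²≡39, 12²≡21, 13²≡5, 14²≡32, 15²≡20, 16²≡10, 17²≡2, 18²≡37, 19²≡33, 20²≡31 (mod 41).
So the quadratic residues mod 41 are {1, 2, 4, 5, 8, 9, 10, 16, 18, 20, 21, 23, 25, 31, 32, 33, 36, 37, 39, 40}.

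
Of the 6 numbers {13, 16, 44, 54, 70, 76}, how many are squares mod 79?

(13/79) = +1 → QR.
(16/79) = +1 → QR.
(44/79) = +1 → QR.
(54/79) = -1 → non-residue.
(70/79) = -1 → non-residue.
(76/79) = +1 → QR.
Total quadratic residues among the 6: 4.

4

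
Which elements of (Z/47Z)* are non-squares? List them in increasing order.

Square k = 1,…,23 (k and 47−k give the same square):
1²=1, 2²=4, 3²=9, 4²=16, 5²=25, 6²=36, 7²≡2, 8²≡17, 9²≡34, 10²≡6, 11²≡27, 12²≡3, 13²≡28, 14²≡8, 15²≡37, 16²≡21, 17²≡7, 18²≡42, 19²≡32, 20²≡24, 21²≡18, 22²≡14, 23²≡12 (mod 47).
The residues are {1, 2, 3, 4, 6, 7, 8, 9, 12, 14, 16, 17, 18, 21, 24, 25, 27, 28, 32, 34, 36, 37, 42}; the non-residues are the remaining 23 nonzero classes.

5,10,11,13,15,19,20,22,23,26,29,30,31,33,35,38,39,40,41,43,44,45,46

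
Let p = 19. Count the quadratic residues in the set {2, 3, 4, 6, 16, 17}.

(2/19) = -1 → non-residue.
(3/19) = -1 → non-residue.
(4/19) = +1 → QR.
(6/19) = +1 → QR.
(16/19) = +1 → QR.
(17/19) = +1 → QR.
Total quadratic residues among the 6: 4.

4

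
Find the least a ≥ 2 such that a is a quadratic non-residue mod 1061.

(2/1061) = −1, so 2 is the smallest positive non-residue mod 1061.

2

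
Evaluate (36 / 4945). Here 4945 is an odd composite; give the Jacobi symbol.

Pull out 2^2: since 4945 ≡ 1 (mod 8), (2/4945) = +1, so (2/4945)^2 = +1.
Reciprocity: 9 ≡ 1 and 4945 ≡ 1 (mod 4), so (9/4945) = +(4945/9).
Reduce top mod 9: now compute (4/9).
Pull out 2^2: since 9 ≡ 1 (mod 8), (2/9) = +1, so (2/9)^2 = +1.
Reached (1/9) = 1. Collecting the sign flips along the way, the symbol is +1.

1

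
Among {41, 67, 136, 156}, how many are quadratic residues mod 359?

2

(41/359) = +1 → QR.
(67/359) = -1 → non-residue.
(136/359) = +1 → QR.
(156/359) = -1 → non-residue.
Total quadratic residues among the 4: 2.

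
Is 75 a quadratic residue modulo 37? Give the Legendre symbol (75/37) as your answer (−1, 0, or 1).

Euler's criterion: (75/37) ≡ 1^18 (mod 37).
1^2 ≡ 1 (mod 37)
1^4 ≡ 1 (mod 37)
1^8 ≡ 1 (mod 37)
1^16 ≡ 1 (mod 37)
1^18 = 1^(16+2) ≡ 1 (mod 37).
Result is 1, so (75/37) = 1.

1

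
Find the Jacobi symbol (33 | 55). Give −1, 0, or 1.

Reciprocity: 33 ≡ 1 and 55 ≡ 3 (mod 4), so (33/55) = +(55/33).
Reduce top mod 33: now compute (22/33).
Pull out 2: since 33 ≡ 1 (mod 8), (2/33) = +1.
Reciprocity: 11 ≡ 3 and 33 ≡ 1 (mod 4), so (11/33) = +(33/11).
Reduce top mod 11: now compute (0/11).
Top reduces to 0: gcd > 1, so the symbol is 0.

0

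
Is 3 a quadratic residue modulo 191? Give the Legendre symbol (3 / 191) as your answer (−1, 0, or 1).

Reciprocity: 3 ≡ 3 and 191 ≡ 3 (mod 4), so (3/191) = −(191/3).
Reduce top mod 3: now compute (2/3).
Pull out 2: since 3 ≡ 3 (mod 8), (2/3) = -1.
Reached (1/3) = 1. Collecting the sign flips along the way, the symbol is +1.

1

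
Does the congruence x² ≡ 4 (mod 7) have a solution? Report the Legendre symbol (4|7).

Euler's criterion: (4/7) ≡ 4^3 (mod 7).
4^2 ≡ 2 (mod 7)
4^3 = 4^(2+1) ≡ 1 (mod 7).
Result is 1, so (4/7) = 1.

1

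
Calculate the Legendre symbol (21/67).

Reciprocity: 21 ≡ 1 and 67 ≡ 3 (mod 4), so (21/67) = +(67/21).
Reduce top mod 21: now compute (4/21).
Pull out 2^2: since 21 ≡ 5 (mod 8), (2/21) = -1, so (2/21)^2 = +1.
Reached (1/21) = 1. Collecting the sign flips along the way, the symbol is +1.

1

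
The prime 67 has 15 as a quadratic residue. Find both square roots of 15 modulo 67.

22, 45

Since 67 ≡ 3 (mod 4), a square root of 15 is 15^((67+1)/4) = 15^17 mod 67.
Repeated squaring: 15^2≡24, 15^4≡40, 15^8≡59, 15^16≡64 (mod 67).
15^17 = 15^(16+1) ≡ 22 (mod 67).
Check: 22² = 484 ≡ 15 (mod 67). The two roots are 22 and 45.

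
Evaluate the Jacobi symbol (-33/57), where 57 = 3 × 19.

0

First reduce: -33 ≡ 24 (mod 57).
Pull out 2^3: since 57 ≡ 1 (mod 8), (2/57) = +1, so (2/57)^3 = +1.
Reciprocity: 3 ≡ 3 and 57 ≡ 1 (mod 4), so (3/57) = +(57/3).
Reduce top mod 3: now compute (0/3).
Top reduces to 0: gcd > 1, so the symbol is 0.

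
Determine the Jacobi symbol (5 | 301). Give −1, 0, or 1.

Reciprocity: 5 ≡ 1 and 301 ≡ 1 (mod 4), so (5/301) = +(301/5).
Reduce top mod 5: now compute (1/5).
Reached (1/5) = 1. Collecting the sign flips along the way, the symbol is +1.

1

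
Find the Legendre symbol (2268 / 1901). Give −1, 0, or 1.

1

First reduce: 2268 ≡ 367 (mod 1901).
Reciprocity: 367 ≡ 3 and 1901 ≡ 1 (mod 4), so (367/1901) = +(1901/367).
Reduce top mod 367: now compute (66/367).
Pull out 2: since 367 ≡ 7 (mod 8), (2/367) = +1.
Reciprocity: 33 ≡ 1 and 367 ≡ 3 (mod 4), so (33/367) = +(367/33).
Reduce top mod 33: now compute (4/33).
Pull out 2^2: since 33 ≡ 1 (mod 8), (2/33) = +1, so (2/33)^2 = +1.
Reached (1/33) = 1. Collecting the sign flips along the way, the symbol is +1.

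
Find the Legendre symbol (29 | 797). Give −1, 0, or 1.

Reciprocity: 29 ≡ 1 and 797 ≡ 1 (mod 4), so (29/797) = +(797/29).
Reduce top mod 29: now compute (14/29).
Pull out 2: since 29 ≡ 5 (mod 8), (2/29) = -1.
Reciprocity: 7 ≡ 3 and 29 ≡ 1 (mod 4), so (7/29) = +(29/7).
Reduce top mod 7: now compute (1/7).
Reached (1/7) = 1. Collecting the sign flips along the way, the symbol is -1.

-1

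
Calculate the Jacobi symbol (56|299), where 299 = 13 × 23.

Pull out 2^3: since 299 ≡ 3 (mod 8), (2/299) = -1, so (2/299)^3 = -1.
Reciprocity: 7 ≡ 3 and 299 ≡ 3 (mod 4), so (7/299) = −(299/7).
Reduce top mod 7: now compute (5/7).
Reciprocity: 5 ≡ 1 and 7 ≡ 3 (mod 4), so (5/7) = +(7/5).
Reduce top mod 5: now compute (2/5).
Pull out 2: since 5 ≡ 5 (mod 8), (2/5) = -1.
Reached (1/5) = 1. Collecting the sign flips along the way, the symbol is -1.

-1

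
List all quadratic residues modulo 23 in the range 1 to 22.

1,2,3,4,6,8,9,12,13,16,18

Square k = 1,…,11 (k and 23−k give the same square):
1²=1, 2²=4, 3²=9, 4²=16, 5²≡2, 6²≡13, 7²≡3, 8²≡18, 9²≡12, 10²≡8, 11²≡6 (mod 23).
So the quadratic residues mod 23 are {1, 2, 3, 4, 6, 8, 9, 12, 13, 16, 18}.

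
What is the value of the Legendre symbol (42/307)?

1

Pull out 2: since 307 ≡ 3 (mod 8), (2/307) = -1.
Reciprocity: 21 ≡ 1 and 307 ≡ 3 (mod 4), so (21/307) = +(307/21).
Reduce top mod 21: now compute (13/21).
Reciprocity: 13 ≡ 1 and 21 ≡ 1 (mod 4), so (13/21) = +(21/13).
Reduce top mod 13: now compute (8/13).
Pull out 2^3: since 13 ≡ 5 (mod 8), (2/13) = -1, so (2/13)^3 = -1.
Reached (1/13) = 1. Collecting the sign flips along the way, the symbol is +1.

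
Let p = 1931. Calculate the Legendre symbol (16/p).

1

Pull out 2^4: since 1931 ≡ 3 (mod 8), (2/1931) = -1, so (2/1931)^4 = +1.
Reached (1/1931) = 1. Collecting the sign flips along the way, the symbol is +1.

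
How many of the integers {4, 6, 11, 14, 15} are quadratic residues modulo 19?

3

(4/19) = +1 → QR.
(6/19) = +1 → QR.
(11/19) = +1 → QR.
(14/19) = -1 → non-residue.
(15/19) = -1 → non-residue.
Total quadratic residues among the 5: 3.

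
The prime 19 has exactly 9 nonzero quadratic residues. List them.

Square k = 1,…,9 (k and 19−k give the same square):
1²=1, 2²=4, 3²=9, 4²=16, 5²≡6, 6²≡17, 7²≡11, 8²≡7, 9²≡5 (mod 19).
So the quadratic residues mod 19 are {1, 4, 5, 6, 7, 9, 11, 16, 17}.

1,4,5,6,7,9,11,16,17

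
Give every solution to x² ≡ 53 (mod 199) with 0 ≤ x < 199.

75, 124

Since 199 ≡ 3 (mod 4), a square root of 53 is 53^((199+1)/4) = 53^50 mod 199.
Repeated squaring: 53^2≡23, 53^4≡131, 53^8≡47, 53^16≡20, 53^32≡2 (mod 199).
53^50 = 53^(32+16+2) ≡ 124 (mod 199).
Check: 124² = 15376 ≡ 53 (mod 199). The two roots are 75 and 124.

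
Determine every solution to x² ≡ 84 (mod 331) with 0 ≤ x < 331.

Since 331 ≡ 3 (mod 4), a square root of 84 is 84^((331+1)/4) = 84^83 mod 331.
Repeated squaring: 84^2≡105, 84^4≡102, 84^8≡143, 84^16≡258, 84^32≡33, 84^64≡96 (mod 331).
84^83 = 84^(64+16+2+1) ≡ 49 (mod 331).
Check: 49² = 2401 ≡ 84 (mod 331). The two roots are 49 and 282.

49, 282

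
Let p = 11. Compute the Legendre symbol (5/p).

Reciprocity: 5 ≡ 1 and 11 ≡ 3 (mod 4), so (5/11) = +(11/5).
Reduce top mod 5: now compute (1/5).
Reached (1/5) = 1. Collecting the sign flips along the way, the symbol is +1.

1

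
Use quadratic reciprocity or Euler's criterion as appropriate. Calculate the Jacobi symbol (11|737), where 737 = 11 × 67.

Reciprocity: 11 ≡ 3 and 737 ≡ 1 (mod 4), so (11/737) = +(737/11).
Reduce top mod 11: now compute (0/11).
Top reduces to 0: gcd > 1, so the symbol is 0.

0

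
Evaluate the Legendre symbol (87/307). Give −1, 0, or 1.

Euler's criterion: (87/307) ≡ 87^153 (mod 307).
87^2 ≡ 201 (mod 307)
87^4 ≡ 184 (mod 307)
87^8 ≡ 86 (mod 307)
87^16 ≡ 28 (mod 307)
87^32 ≡ 170 (mod 307)
87^64 ≡ 42 (mod 307)
87^128 ≡ 229 (mod 307)
87^153 = 87^(128+16+8+1) ≡ 1 (mod 307).
Result is 1, so (87/307) = 1.

1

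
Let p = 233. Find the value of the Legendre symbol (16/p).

Euler's criterion: (16/233) ≡ 16^116 (mod 233).
16^2 ≡ 23 (mod 233)
16^4 ≡ 63 (mod 233)
16^8 ≡ 8 (mod 233)
16^16 ≡ 64 (mod 233)
16^32 ≡ 135 (mod 233)
16^64 ≡ 51 (mod 233)
16^116 = 16^(64+32+16+4) ≡ 1 (mod 233).
Result is 1, so (16/233) = 1.

1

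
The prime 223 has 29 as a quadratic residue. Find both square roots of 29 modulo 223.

Since 223 ≡ 3 (mod 4), a square root of 29 is 29^((223+1)/4) = 29^56 mod 223.
Repeated squaring: 29^2≡172, 29^4≡148, 29^8≡50, 29^16≡47, 29^32≡202 (mod 223).
29^56 = 29^(32+16+8) ≡ 156 (mod 223).
Check: 156² = 24336 ≡ 29 (mod 223). The two roots are 67 and 156.

67, 156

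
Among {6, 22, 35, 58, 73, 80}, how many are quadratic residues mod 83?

0

(6/83) = -1 → non-residue.
(22/83) = -1 → non-residue.
(35/83) = -1 → non-residue.
(58/83) = -1 → non-residue.
(73/83) = -1 → non-residue.
(80/83) = -1 → non-residue.
Total quadratic residues among the 6: 0.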